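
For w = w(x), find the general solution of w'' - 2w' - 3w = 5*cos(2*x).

Characteristic equation r² - 2r - 3 = 0 factors as (r - 3)(r + 1) = 0, so r = 3, -1.
Hence w_h = C1*exp(3*x) + C2*exp(-x).
Try w_p = A*cos(2*x) + B*sin(2*x). Substituting and equating the coefficients of cos(2x) and sin(2x) gives A = -7/13, B = -4/13, so w_p = -7*cos(2*x)/13 - 4*sin(2*x)/13.

w = -7*cos(2*x)/13 - 4*sin(2*x)/13 + C1*exp(3*x) + C2*exp(-x)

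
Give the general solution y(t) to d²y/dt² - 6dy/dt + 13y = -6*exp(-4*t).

y = -6*exp(-4*t)/53 + C1*cos(2*t)*exp(3*t) + C2*exp(3*t)*sin(2*t)

Characteristic equation r² - 6r + 13 = 0 has discriminant (-6)² - 4·(13) = -16 < 0, so r = 3 ± 2i.
Hence y_h = C1*cos(2*t)*exp(3*t) + C2*exp(3*t)*sin(2*t).
Try y_p = A*exp(-4*t). Substituting into the equation and dividing by exp(-4*t) gives A = -6/53, so y_p = -6*exp(-4*t)/53.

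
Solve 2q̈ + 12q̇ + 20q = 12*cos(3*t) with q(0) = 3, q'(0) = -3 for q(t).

Divide through by 2: q'' + 6q' + 10q = 6*cos(3*t).
Characteristic equation r² + 6r + 10 = 0 has discriminant (6)² - 4·(10) = -4 < 0, so r = -3 ± i.
Hence q_h = C1*cos(t)*exp(-3*t) + C2*exp(-3*t)*sin(t).
Try q_p = A*cos(3*t) + B*sin(3*t). Substituting and equating the coefficients of cos(3t) and sin(3t) gives A = 6/325, B = 108/325, so q_p = 6*cos(3*t)/325 + 108*sin(3*t)/325.
General solution: q = 6*cos(3*t)/325 + 108*sin(3*t)/325 + C1*cos(t)*exp(-3*t) + C2*exp(-3*t)*sin(t).
Apply the initial conditions: q(0) = 6/325 + C1 = 3 and q'(0) = 324/325 + C2 - 3*C1 = -3. Solving gives C1 = 969/325, C2 = 1608/325.

q = 6*cos(3*t)/325 + 108*sin(3*t)/325 + 969*cos(t)*exp(-3*t)/325 + 1608*exp(-3*t)*sin(t)/325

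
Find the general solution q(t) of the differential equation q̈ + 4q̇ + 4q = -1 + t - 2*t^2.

q = -5/4 - t**2/2 + 5*t/4 + C1*exp(-2*t) + C2*t*exp(-2*t)

Characteristic equation r² + 4r + 4 = 0 has discriminant (4)² - 4·(4) = 0, so r = -2 is a repeated root.
Hence q_h = (C1 + C2*t)*exp(-2*t).
For the particular solution try q_p = A0 + A1*t + A2*t^2. Substituting and matching coefficients of each power of t gives A0 = -5/4, A1 = 5/4, A2 = -1/2, so q_p = -5/4 - t^2/2 + 5*t/4.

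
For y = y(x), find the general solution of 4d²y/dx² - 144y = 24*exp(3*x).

y = -2*exp(3*x)/9 + C1*exp(6*x) + C2*exp(-6*x)

Divide through by 4: y'' - 36y = 6*exp(3*x).
Characteristic equation r² - 36 = 0 factors as (r - 6)(r + 6) = 0, so r = 6, -6.
Hence y_h = C1*exp(6*x) + C2*exp(-6*x).
Try y_p = A*exp(3*x). Substituting into the equation and dividing by exp(3*x) gives A = -2/9, so y_p = -2*exp(3*x)/9.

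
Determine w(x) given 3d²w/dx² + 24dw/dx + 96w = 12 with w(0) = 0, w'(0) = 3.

Divide through by 3: w'' + 8w' + 32w = 4.
Characteristic equation r² + 8r + 32 = 0 has discriminant (8)² - 4·(32) = -64 < 0, so r = -4 ± 4i.
Hence w_h = C1*cos(4*x)*exp(-4*x) + C2*exp(-4*x)*sin(4*x).
For the particular solution try w_p = A0. Substituting and matching coefficients of each power of x gives A0 = 1/8, so w_p = 1/8.
General solution: w = 1/8 + C1*cos(4*x)*exp(-4*x) + C2*exp(-4*x)*sin(4*x).
Apply the initial conditions: w(0) = 1/8 + C1 = 0 and w'(0) = -4*C1 + 4*C2 = 3. Solving gives C1 = -1/8, C2 = 5/8.

w = 1/8 - cos(4*x)*exp(-4*x)/8 + 5*exp(-4*x)*sin(4*x)/8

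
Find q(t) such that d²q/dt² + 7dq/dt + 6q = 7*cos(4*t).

Characteristic equation r² + 7r + 6 = 0 factors as (r + 6)(r + 1) = 0, so r = -6, -1.
Hence q_h = C1*exp(-6*t) + C2*exp(-t).
Try q_p = A*cos(4*t) + B*sin(4*t). Substituting and equating the coefficients of cos(4t) and sin(4t) gives A = -35/442, B = 49/221, so q_p = -35*cos(4*t)/442 + 49*sin(4*t)/221.

q = -35*cos(4*t)/442 + 49*sin(4*t)/221 + C1*exp(-6*t) + C2*exp(-t)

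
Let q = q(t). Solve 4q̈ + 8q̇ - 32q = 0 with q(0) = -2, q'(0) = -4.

q = -2*exp(2*t)

Divide through by 4: q'' + 2q' - 8q = 0.
Characteristic equation r² + 2r - 8 = 0 factors as (r - 2)(r + 4) = 0, so r = 2, -4.
Hence q_h = C1*exp(2*t) + C2*exp(-4*t).
Apply the initial conditions: q(0) = C1 + C2 = -2 and q'(0) = -4*C2 + 2*C1 = -4. Solving gives C1 = -2, C2 = 0.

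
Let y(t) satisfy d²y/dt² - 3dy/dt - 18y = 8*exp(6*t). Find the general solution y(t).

y = C1*exp(-3*t) + C2*exp(6*t) + 8*t*exp(6*t)/9

Characteristic equation r² - 3r - 18 = 0 factors as (r + 3)(r - 6) = 0, so r = -3, 6.
Hence y_h = C1*exp(-3*t) + C2*exp(6*t).
Since exp(6*t) solves the homogeneous equation (r = 6 is a root of multiplicity 1), multiply the trial by t. Try y_p = A*t*exp(6*t). Substituting into the equation and dividing by exp(6*t) gives A = 8/9, so y_p = 8*t*exp(6*t)/9.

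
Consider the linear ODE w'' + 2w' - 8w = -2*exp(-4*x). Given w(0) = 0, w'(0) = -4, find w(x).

Characteristic equation r² + 2r - 8 = 0 factors as (r + 4)(r - 2) = 0, so r = -4, 2.
Hence w_h = C1*exp(-4*x) + C2*exp(2*x).
Since exp(-4*x) solves the homogeneous equation (r = -4 is a root of multiplicity 1), multiply the trial by x. Try w_p = A*x*exp(-4*x). Substituting into the equation and dividing by exp(-4*x) gives A = 1/3, so w_p = x*exp(-4*x)/3.
General solution: w = C1*exp(-4*x) + C2*exp(2*x) + x*exp(-4*x)/3.
Apply the initial conditions: w(0) = C1 + C2 = 0 and w'(0) = 1/3 - 4*C1 + 2*C2 = -4. Solving gives C1 = 13/18, C2 = -13/18.

w = -13*exp(2*x)/18 + 13*exp(-4*x)/18 + x*exp(-4*x)/3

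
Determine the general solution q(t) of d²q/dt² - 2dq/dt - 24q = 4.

q = -1/6 + C1*exp(-4*t) + C2*exp(6*t)

Characteristic equation r² - 2r - 24 = 0 factors as (r + 4)(r - 6) = 0, so r = -4, 6.
Hence q_h = C1*exp(-4*t) + C2*exp(6*t).
For the particular solution try q_p = A0. Substituting and matching coefficients of each power of t gives A0 = -1/6, so q_p = -1/6.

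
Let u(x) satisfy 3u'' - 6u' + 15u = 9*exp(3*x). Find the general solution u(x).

Divide through by 3: u'' - 2u' + 5u = 3*exp(3*x).
Characteristic equation r² - 2r + 5 = 0 has discriminant (-2)² - 4·(5) = -16 < 0, so r = 1 ± 2i.
Hence u_h = C1*cos(2*x)*exp(x) + C2*exp(x)*sin(2*x).
Try u_p = A*exp(3*x). Substituting into the equation and dividing by exp(3*x) gives A = 3/8, so u_p = 3*exp(3*x)/8.

u = 3*exp(3*x)/8 + C1*cos(2*x)*exp(x) + C2*exp(x)*sin(2*x)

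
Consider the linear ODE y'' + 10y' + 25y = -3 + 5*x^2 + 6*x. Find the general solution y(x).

Characteristic equation r² + 10r + 25 = 0 has discriminant (10)² - 4·(25) = 0, so r = -5 is a repeated root.
Hence y_h = (C1 + C2*x)*exp(-5*x).
For the particular solution try y_p = A0 + A1*x + A2*x^2. Substituting and matching coefficients of each power of x gives A0 = -21/125, A1 = 2/25, A2 = 1/5, so y_p = -21/125 + x^2/5 + 2*x/25.

y = -21/125 + x**2/5 + 2*x/25 + C1*exp(-5*x) + C2*x*exp(-5*x)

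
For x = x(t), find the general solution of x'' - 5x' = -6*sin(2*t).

Characteristic equation r² - 5r = 0 factors as (r - 5)r = 0, so r = 5, 0.
Hence x_h = C1*exp(5*t) + C2.
Try x_p = A*cos(2*t) + B*sin(2*t). Substituting and equating the coefficients of cos(2t) and sin(2t) gives A = -15/29, B = 6/29, so x_p = -15*cos(2*t)/29 + 6*sin(2*t)/29.

x = C2 - 15*cos(2*t)/29 + 6*sin(2*t)/29 + C1*exp(5*t)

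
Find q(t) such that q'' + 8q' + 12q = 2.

Characteristic equation r² + 8r + 12 = 0 factors as (r + 6)(r + 2) = 0, so r = -6, -2.
Hence q_h = C1*exp(-6*t) + C2*exp(-2*t).
For the particular solution try q_p = A0. Substituting and matching coefficients of each power of t gives A0 = 1/6, so q_p = 1/6.

q = 1/6 + C1*exp(-6*t) + C2*exp(-2*t)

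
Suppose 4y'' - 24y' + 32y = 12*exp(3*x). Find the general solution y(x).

y = -3*exp(3*x) + C1*exp(4*x) + C2*exp(2*x)

Divide through by 4: y'' - 6y' + 8y = 3*exp(3*x).
Characteristic equation r² - 6r + 8 = 0 factors as (r - 4)(r - 2) = 0, so r = 4, 2.
Hence y_h = C1*exp(4*x) + C2*exp(2*x).
Try y_p = A*exp(3*x). Substituting into the equation and dividing by exp(3*x) gives A = -3, so y_p = -3*exp(3*x).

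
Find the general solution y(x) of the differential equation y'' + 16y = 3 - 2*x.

y = 3/16 - x/8 + C1*cos(4*x) + C2*sin(4*x)

Characteristic equation r² + 16 = 0 has discriminant (0)² - 4·(16) = -64 < 0, so r = ± 4i.
Hence y_h = C1*cos(4*x) + C2*sin(4*x).
For the particular solution try y_p = A0 + A1*x. Substituting and matching coefficients of each power of x gives A0 = 3/16, A1 = -1/8, so y_p = 3/16 - x/8.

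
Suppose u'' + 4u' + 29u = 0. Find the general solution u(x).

Characteristic equation r² + 4r + 29 = 0 has discriminant (4)² - 4·(29) = -100 < 0, so r = -2 ± 5i.
Hence u_h = C1*cos(5*x)*exp(-2*x) + C2*exp(-2*x)*sin(5*x).

u = C1*cos(5*x)*exp(-2*x) + C2*exp(-2*x)*sin(5*x)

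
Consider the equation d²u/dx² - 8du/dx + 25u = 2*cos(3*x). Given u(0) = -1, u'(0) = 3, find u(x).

u = -3*sin(3*x)/52 + cos(3*x)/26 - 27*cos(3*x)*exp(4*x)/26 + 127*exp(4*x)*sin(3*x)/52

Characteristic equation r² - 8r + 25 = 0 has discriminant (-8)² - 4·(25) = -36 < 0, so r = 4 ± 3i.
Hence u_h = C1*cos(3*x)*exp(4*x) + C2*exp(4*x)*sin(3*x).
Try u_p = A*cos(3*x) + B*sin(3*x). Substituting and equating the coefficients of cos(3x) and sin(3x) gives A = 1/26, B = -3/52, so u_p = -3*sin(3*x)/52 + cos(3*x)/26.
General solution: u = -3*sin(3*x)/52 + cos(3*x)/26 + C1*cos(3*x)*exp(4*x) + C2*exp(4*x)*sin(3*x).
Apply the initial conditions: u(0) = 1/26 + C1 = -1 and u'(0) = -9/52 + 3*C2 + 4*C1 = 3. Solving gives C1 = -27/26, C2 = 127/52.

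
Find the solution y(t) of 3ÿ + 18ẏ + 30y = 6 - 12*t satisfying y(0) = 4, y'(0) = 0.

y = 11/25 - 2*t/5 + 89*cos(t)*exp(-3*t)/25 + 277*exp(-3*t)*sin(t)/25

Divide through by 3: y'' + 6y' + 10y = 2 - 4*t.
Characteristic equation r² + 6r + 10 = 0 has discriminant (6)² - 4·(10) = -4 < 0, so r = -3 ± i.
Hence y_h = C1*cos(t)*exp(-3*t) + C2*exp(-3*t)*sin(t).
For the particular solution try y_p = A0 + A1*t. Substituting and matching coefficients of each power of t gives A0 = 11/25, A1 = -2/5, so y_p = 11/25 - 2*t/5.
General solution: y = 11/25 - 2*t/5 + C1*cos(t)*exp(-3*t) + C2*exp(-3*t)*sin(t).
Apply the initial conditions: y(0) = 11/25 + C1 = 4 and y'(0) = -2/5 + C2 - 3*C1 = 0. Solving gives C1 = 89/25, C2 = 277/25.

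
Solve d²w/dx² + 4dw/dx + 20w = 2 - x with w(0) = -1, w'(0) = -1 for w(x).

Characteristic equation r² + 4r + 20 = 0 has discriminant (4)² - 4·(20) = -64 < 0, so r = -2 ± 4i.
Hence w_h = C1*cos(4*x)*exp(-2*x) + C2*exp(-2*x)*sin(4*x).
For the particular solution try w_p = A0 + A1*x. Substituting and matching coefficients of each power of x gives A0 = 11/100, A1 = -1/20, so w_p = 11/100 - x/20.
General solution: w = 11/100 - x/20 + C1*cos(4*x)*exp(-2*x) + C2*exp(-2*x)*sin(4*x).
Apply the initial conditions: w(0) = 11/100 + C1 = -1 and w'(0) = -1/20 - 2*C1 + 4*C2 = -1. Solving gives C1 = -111/100, C2 = -317/400.

w = 11/100 - x/20 - 317*exp(-2*x)*sin(4*x)/400 - 111*cos(4*x)*exp(-2*x)/100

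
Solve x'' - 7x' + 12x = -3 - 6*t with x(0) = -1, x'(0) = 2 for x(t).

x = -13/24 - 13*exp(3*t)/3 - t/2 + 31*exp(4*t)/8

Characteristic equation r² - 7r + 12 = 0 factors as (r - 4)(r - 3) = 0, so r = 4, 3.
Hence x_h = C1*exp(4*t) + C2*exp(3*t).
For the particular solution try x_p = A0 + A1*t. Substituting and matching coefficients of each power of t gives A0 = -13/24, A1 = -1/2, so x_p = -13/24 - t/2.
General solution: x = -13/24 - t/2 + C1*exp(4*t) + C2*exp(3*t).
Apply the initial conditions: x(0) = -13/24 + C1 + C2 = -1 and x'(0) = -1/2 + 3*C2 + 4*C1 = 2. Solving gives C1 = 31/8, C2 = -13/3.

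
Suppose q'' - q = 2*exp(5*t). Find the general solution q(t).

q = exp(5*t)/12 + C1*exp(t) + C2*exp(-t)

Characteristic equation r² - 1 = 0 factors as (r - 1)(r + 1) = 0, so r = 1, -1.
Hence q_h = C1*exp(t) + C2*exp(-t).
Try q_p = A*exp(5*t). Substituting into the equation and dividing by exp(5*t) gives A = 1/12, so q_p = exp(5*t)/12.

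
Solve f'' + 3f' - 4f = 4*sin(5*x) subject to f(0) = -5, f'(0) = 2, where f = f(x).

Characteristic equation r² + 3r - 4 = 0 factors as (r + 4)(r - 1) = 0, so r = -4, 1.
Hence f_h = C1*exp(-4*x) + C2*exp(x).
Try f_p = A*cos(5*x) + B*sin(5*x). Substituting and equating the coefficients of cos(5x) and sin(5x) gives A = -30/533, B = -58/533, so f_p = -58*sin(5*x)/533 - 30*cos(5*x)/533.
General solution: f = -58*sin(5*x)/533 - 30*cos(5*x)/533 + C1*exp(-4*x) + C2*exp(x).
Apply the initial conditions: f(0) = -30/533 + C1 + C2 = -5 and f'(0) = -290/533 + C2 - 4*C1 = 2. Solving gives C1 = -307/205, C2 = -224/65.

f = -307*exp(-4*x)/205 - 224*exp(x)/65 - 58*sin(5*x)/533 - 30*cos(5*x)/533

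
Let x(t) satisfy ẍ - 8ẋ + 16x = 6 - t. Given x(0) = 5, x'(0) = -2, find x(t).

Characteristic equation r² - 8r + 16 = 0 has discriminant (-8)² - 4·(16) = 0, so r = 4 is a repeated root.
Hence x_h = (C1 + C2*t)*exp(4*t).
For the particular solution try x_p = A0 + A1*t. Substituting and matching coefficients of each power of t gives A0 = 11/32, A1 = -1/16, so x_p = 11/32 - t/16.
General solution: x = 11/32 - t/16 + C1*exp(4*t) + C2*t*exp(4*t).
Apply the initial conditions: x(0) = 11/32 + C1 = 5 and x'(0) = -1/16 + C2 + 4*C1 = -2. Solving gives C1 = 149/32, C2 = -329/16.

x = 11/32 - t/16 + 149*exp(4*t)/32 - 329*t*exp(4*t)/16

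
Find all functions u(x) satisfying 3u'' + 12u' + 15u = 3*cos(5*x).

Divide through by 3: u'' + 4u' + 5u = cos(5*x).
Characteristic equation r² + 4r + 5 = 0 has discriminant (4)² - 4·(5) = -4 < 0, so r = -2 ± i.
Hence u_h = C1*cos(x)*exp(-2*x) + C2*exp(-2*x)*sin(x).
Try u_p = A*cos(5*x) + B*sin(5*x). Substituting and equating the coefficients of cos(5x) and sin(5x) gives A = -1/40, B = 1/40, so u_p = -cos(5*x)/40 + sin(5*x)/40.

u = -cos(5*x)/40 + sin(5*x)/40 + C1*cos(x)*exp(-2*x) + C2*exp(-2*x)*sin(x)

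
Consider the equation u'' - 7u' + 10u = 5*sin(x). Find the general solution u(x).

u = 7*cos(x)/26 + 9*sin(x)/26 + C1*exp(2*x) + C2*exp(5*x)

Characteristic equation r² - 7r + 10 = 0 factors as (r - 2)(r - 5) = 0, so r = 2, 5.
Hence u_h = C1*exp(2*x) + C2*exp(5*x).
Try u_p = A*cos(x) + B*sin(x). Substituting and equating the coefficients of cos(x) and sin(x) gives A = 7/26, B = 9/26, so u_p = 7*cos(x)/26 + 9*sin(x)/26.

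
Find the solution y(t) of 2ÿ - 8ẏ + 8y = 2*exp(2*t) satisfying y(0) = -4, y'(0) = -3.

Divide through by 2: y'' - 4y' + 4y = exp(2*t).
Characteristic equation r² - 4r + 4 = 0 has discriminant (-4)² - 4·(4) = 0, so r = 2 is a repeated root.
Hence y_h = (C1 + C2*t)*exp(2*t).
Since exp(2*t) solves the homogeneous equation (r = 2 is a root of multiplicity 2), multiply the trial by t^2. Try y_p = A*t^2*exp(2*t). Substituting into the equation and dividing by exp(2*t) gives A = 1/2, so y_p = t^2*exp(2*t)/2.
General solution: y = C1*exp(2*t) + t^2*exp(2*t)/2 + C2*t*exp(2*t).
Apply the initial conditions: y(0) = C1 = -4 and y'(0) = C2 + 2*C1 = -3. Solving gives C1 = -4, C2 = 5.

y = -4*exp(2*t) + t**2*exp(2*t)/2 + 5*t*exp(2*t)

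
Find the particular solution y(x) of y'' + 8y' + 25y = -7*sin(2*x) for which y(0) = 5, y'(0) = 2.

y = -147*sin(2*x)/697 + 112*cos(2*x)/697 + 3373*cos(3*x)*exp(-4*x)/697 + 5060*exp(-4*x)*sin(3*x)/697

Characteristic equation r² + 8r + 25 = 0 has discriminant (8)² - 4·(25) = -36 < 0, so r = -4 ± 3i.
Hence y_h = C1*cos(3*x)*exp(-4*x) + C2*exp(-4*x)*sin(3*x).
Try y_p = A*cos(2*x) + B*sin(2*x). Substituting and equating the coefficients of cos(2x) and sin(2x) gives A = 112/697, B = -147/697, so y_p = -147*sin(2*x)/697 + 112*cos(2*x)/697.
General solution: y = -147*sin(2*x)/697 + 112*cos(2*x)/697 + C1*cos(3*x)*exp(-4*x) + C2*exp(-4*x)*sin(3*x).
Apply the initial conditions: y(0) = 112/697 + C1 = 5 and y'(0) = -294/697 - 4*C1 + 3*C2 = 2. Solving gives C1 = 3373/697, C2 = 5060/697.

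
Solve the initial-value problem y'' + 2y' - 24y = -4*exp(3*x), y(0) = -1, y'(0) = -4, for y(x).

Characteristic equation r² + 2r - 24 = 0 factors as (r + 6)(r - 4) = 0, so r = -6, 4.
Hence y_h = C1*exp(-6*x) + C2*exp(4*x).
Try y_p = A*exp(3*x). Substituting into the equation and dividing by exp(3*x) gives A = 4/9, so y_p = 4*exp(3*x)/9.
General solution: y = 4*exp(3*x)/9 + C1*exp(-6*x) + C2*exp(4*x).
Apply the initial conditions: y(0) = 4/9 + C1 + C2 = -1 and y'(0) = 4/3 - 6*C1 + 4*C2 = -4. Solving gives C1 = -2/45, C2 = -7/5.

y = -7*exp(4*x)/5 - 2*exp(-6*x)/45 + 4*exp(3*x)/9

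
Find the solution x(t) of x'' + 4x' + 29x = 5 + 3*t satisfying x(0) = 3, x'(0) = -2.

x = 133/841 + 3*t/29 + 2390*cos(5*t)*exp(-2*t)/841 + 3011*exp(-2*t)*sin(5*t)/4205

Characteristic equation r² + 4r + 29 = 0 has discriminant (4)² - 4·(29) = -100 < 0, so r = -2 ± 5i.
Hence x_h = C1*cos(5*t)*exp(-2*t) + C2*exp(-2*t)*sin(5*t).
For the particular solution try x_p = A0 + A1*t. Substituting and matching coefficients of each power of t gives A0 = 133/841, A1 = 3/29, so x_p = 133/841 + 3*t/29.
General solution: x = 133/841 + 3*t/29 + C1*cos(5*t)*exp(-2*t) + C2*exp(-2*t)*sin(5*t).
Apply the initial conditions: x(0) = 133/841 + C1 = 3 and x'(0) = 3/29 - 2*C1 + 5*C2 = -2. Solving gives C1 = 2390/841, C2 = 3011/4205.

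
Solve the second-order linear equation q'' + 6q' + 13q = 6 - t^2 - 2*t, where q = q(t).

q = 1124/2197 - 14*t/169 - t**2/13 + C1*cos(2*t)*exp(-3*t) + C2*exp(-3*t)*sin(2*t)

Characteristic equation r² + 6r + 13 = 0 has discriminant (6)² - 4·(13) = -16 < 0, so r = -3 ± 2i.
Hence q_h = C1*cos(2*t)*exp(-3*t) + C2*exp(-3*t)*sin(2*t).
For the particular solution try q_p = A0 + A1*t + A2*t^2. Substituting and matching coefficients of each power of t gives A0 = 1124/2197, A1 = -14/169, A2 = -1/13, so q_p = 1124/2197 - 14*t/169 - t^2/13.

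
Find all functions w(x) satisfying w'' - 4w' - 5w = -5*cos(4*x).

Characteristic equation r² - 4r - 5 = 0 factors as (r + 1)(r - 5) = 0, so r = -1, 5.
Hence w_h = C1*exp(-x) + C2*exp(5*x).
Try w_p = A*cos(4*x) + B*sin(4*x). Substituting and equating the coefficients of cos(4x) and sin(4x) gives A = 105/697, B = 80/697, so w_p = 80*sin(4*x)/697 + 105*cos(4*x)/697.

w = 80*sin(4*x)/697 + 105*cos(4*x)/697 + C1*exp(-x) + C2*exp(5*x)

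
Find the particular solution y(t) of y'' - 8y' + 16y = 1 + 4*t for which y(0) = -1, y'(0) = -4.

y = 3/16 - 19*exp(4*t)/16 + t/4 + t*exp(4*t)/2

Characteristic equation r² - 8r + 16 = 0 has discriminant (-8)² - 4·(16) = 0, so r = 4 is a repeated root.
Hence y_h = (C1 + C2*t)*exp(4*t).
For the particular solution try y_p = A0 + A1*t. Substituting and matching coefficients of each power of t gives A0 = 3/16, A1 = 1/4, so y_p = 3/16 + t/4.
General solution: y = 3/16 + t/4 + C1*exp(4*t) + C2*t*exp(4*t).
Apply the initial conditions: y(0) = 3/16 + C1 = -1 and y'(0) = 1/4 + C2 + 4*C1 = -4. Solving gives C1 = -19/16, C2 = 1/2.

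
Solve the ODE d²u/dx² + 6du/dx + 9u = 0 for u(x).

u = C1*exp(-3*x) + C2*x*exp(-3*x)

Characteristic equation r² + 6r + 9 = 0 has discriminant (6)² - 4·(9) = 0, so r = -3 is a repeated root.
Hence u_h = (C1 + C2*x)*exp(-3*x).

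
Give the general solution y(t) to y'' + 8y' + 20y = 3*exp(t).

Characteristic equation r² + 8r + 20 = 0 has discriminant (8)² - 4·(20) = -16 < 0, so r = -4 ± 2i.
Hence y_h = C1*cos(2*t)*exp(-4*t) + C2*exp(-4*t)*sin(2*t).
Try y_p = A*exp(t). Substituting into the equation and dividing by exp(t) gives A = 3/29, so y_p = 3*exp(t)/29.

y = 3*exp(t)/29 + C1*cos(2*t)*exp(-4*t) + C2*exp(-4*t)*sin(2*t)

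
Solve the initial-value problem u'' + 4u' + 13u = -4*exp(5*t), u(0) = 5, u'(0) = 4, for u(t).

u = -2*exp(5*t)/29 + 140*exp(-2*t)*sin(3*t)/29 + 147*cos(3*t)*exp(-2*t)/29

Characteristic equation r² + 4r + 13 = 0 has discriminant (4)² - 4·(13) = -36 < 0, so r = -2 ± 3i.
Hence u_h = C1*cos(3*t)*exp(-2*t) + C2*exp(-2*t)*sin(3*t).
Try u_p = A*exp(5*t). Substituting into the equation and dividing by exp(5*t) gives A = -2/29, so u_p = -2*exp(5*t)/29.
General solution: u = -2*exp(5*t)/29 + C1*cos(3*t)*exp(-2*t) + C2*exp(-2*t)*sin(3*t).
Apply the initial conditions: u(0) = -2/29 + C1 = 5 and u'(0) = -10/29 - 2*C1 + 3*C2 = 4. Solving gives C1 = 147/29, C2 = 140/29.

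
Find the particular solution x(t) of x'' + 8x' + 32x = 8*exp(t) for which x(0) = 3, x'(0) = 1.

x = 8*exp(t)/41 + 115*cos(4*t)*exp(-4*t)/41 + 493*exp(-4*t)*sin(4*t)/164

Characteristic equation r² + 8r + 32 = 0 has discriminant (8)² - 4·(32) = -64 < 0, so r = -4 ± 4i.
Hence x_h = C1*cos(4*t)*exp(-4*t) + C2*exp(-4*t)*sin(4*t).
Try x_p = A*exp(t). Substituting into the equation and dividing by exp(t) gives A = 8/41, so x_p = 8*exp(t)/41.
General solution: x = 8*exp(t)/41 + C1*cos(4*t)*exp(-4*t) + C2*exp(-4*t)*sin(4*t).
Apply the initial conditions: x(0) = 8/41 + C1 = 3 and x'(0) = 8/41 - 4*C1 + 4*C2 = 1. Solving gives C1 = 115/41, C2 = 493/164.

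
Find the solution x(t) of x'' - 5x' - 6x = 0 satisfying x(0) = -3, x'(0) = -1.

x = -17*exp(-t)/7 - 4*exp(6*t)/7

Characteristic equation r² - 5r - 6 = 0 factors as (r + 1)(r - 6) = 0, so r = -1, 6.
Hence x_h = C1*exp(-t) + C2*exp(6*t).
Apply the initial conditions: x(0) = C1 + C2 = -3 and x'(0) = -C1 + 6*C2 = -1. Solving gives C1 = -17/7, C2 = -4/7.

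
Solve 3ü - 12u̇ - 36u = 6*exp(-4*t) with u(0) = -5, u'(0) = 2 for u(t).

Divide through by 3: u'' - 4u' - 12u = 2*exp(-4*t).
Characteristic equation r² - 4r - 12 = 0 factors as (r - 6)(r + 2) = 0, so r = 6, -2.
Hence u_h = C1*exp(6*t) + C2*exp(-2*t).
Try u_p = A*exp(-4*t). Substituting into the equation and dividing by exp(-4*t) gives A = 1/10, so u_p = exp(-4*t)/10.
General solution: u = exp(-4*t)/10 + C1*exp(6*t) + C2*exp(-2*t).
Apply the initial conditions: u(0) = 1/10 + C1 + C2 = -5 and u'(0) = -2/5 - 2*C2 + 6*C1 = 2. Solving gives C1 = -39/40, C2 = -33/8.

u = -39*exp(6*t)/40 - 33*exp(-2*t)/8 + exp(-4*t)/10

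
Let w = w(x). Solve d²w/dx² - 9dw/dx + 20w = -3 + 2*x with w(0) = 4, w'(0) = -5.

Characteristic equation r² - 9r + 20 = 0 factors as (r - 5)(r - 4) = 0, so r = 5, 4.
Hence w_h = C1*exp(5*x) + C2*exp(4*x).
For the particular solution try w_p = A0 + A1*x. Substituting and matching coefficients of each power of x gives A0 = -21/200, A1 = 1/10, so w_p = -21/200 + x/10.
General solution: w = -21/200 + x/10 + C1*exp(5*x) + C2*exp(4*x).
Apply the initial conditions: w(0) = -21/200 + C1 + C2 = 4 and w'(0) = 1/10 + 4*C2 + 5*C1 = -5. Solving gives C1 = -538/25, C2 = 205/8.

w = -21/200 - 538*exp(5*x)/25 + x/10 + 205*exp(4*x)/8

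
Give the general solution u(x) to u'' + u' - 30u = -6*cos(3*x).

Characteristic equation r² + r - 30 = 0 factors as (r + 6)(r - 5) = 0, so r = -6, 5.
Hence u_h = C1*exp(-6*x) + C2*exp(5*x).
Try u_p = A*cos(3*x) + B*sin(3*x). Substituting and equating the coefficients of cos(3x) and sin(3x) gives A = 13/85, B = -1/85, so u_p = -sin(3*x)/85 + 13*cos(3*x)/85.

u = -sin(3*x)/85 + 13*cos(3*x)/85 + C1*exp(-6*x) + C2*exp(5*x)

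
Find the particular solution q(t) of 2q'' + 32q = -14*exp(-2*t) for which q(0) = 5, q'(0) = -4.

q = -47*sin(4*t)/40 - 7*exp(-2*t)/20 + 107*cos(4*t)/20

Divide through by 2: q'' + 16q = -7*exp(-2*t).
Characteristic equation r² + 16 = 0 has discriminant (0)² - 4·(16) = -64 < 0, so r = ± 4i.
Hence q_h = C1*cos(4*t) + C2*sin(4*t).
Try q_p = A*exp(-2*t). Substituting into the equation and dividing by exp(-2*t) gives A = -7/20, so q_p = -7*exp(-2*t)/20.
General solution: q = -7*exp(-2*t)/20 + C1*cos(4*t) + C2*sin(4*t).
Apply the initial conditions: q(0) = -7/20 + C1 = 5 and q'(0) = 7/10 + 4*C2 = -4. Solving gives C1 = 107/20, C2 = -47/40.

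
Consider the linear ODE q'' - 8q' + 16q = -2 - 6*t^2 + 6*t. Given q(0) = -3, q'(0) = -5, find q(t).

Characteristic equation r² - 8r + 16 = 0 has discriminant (-8)² - 4·(16) = 0, so r = 4 is a repeated root.
Hence q_h = (C1 + C2*t)*exp(4*t).
For the particular solution try q_p = A0 + A1*t + A2*t^2. Substituting and matching coefficients of each power of t gives A0 = -5/64, A1 = 0, A2 = -3/8, so q_p = -5/64 - 3*t^2/8.
General solution: q = -5/64 - 3*t^2/8 + C1*exp(4*t) + C2*t*exp(4*t).
Apply the initial conditions: q(0) = -5/64 + C1 = -3 and q'(0) = C2 + 4*C1 = -5. Solving gives C1 = -187/64, C2 = 107/16.

q = -5/64 - 187*exp(4*t)/64 - 3*t**2/8 + 107*t*exp(4*t)/16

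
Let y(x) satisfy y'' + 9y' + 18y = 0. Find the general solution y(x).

Characteristic equation r² + 9r + 18 = 0 factors as (r + 3)(r + 6) = 0, so r = -3, -6.
Hence y_h = C1*exp(-3*x) + C2*exp(-6*x).

y = C1*exp(-3*x) + C2*exp(-6*x)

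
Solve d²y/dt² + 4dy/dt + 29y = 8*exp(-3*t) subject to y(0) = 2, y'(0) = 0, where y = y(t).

y = 4*exp(-3*t)/13 + 22*cos(5*t)*exp(-2*t)/13 + 56*exp(-2*t)*sin(5*t)/65

Characteristic equation r² + 4r + 29 = 0 has discriminant (4)² - 4·(29) = -100 < 0, so r = -2 ± 5i.
Hence y_h = C1*cos(5*t)*exp(-2*t) + C2*exp(-2*t)*sin(5*t).
Try y_p = A*exp(-3*t). Substituting into the equation and dividing by exp(-3*t) gives A = 4/13, so y_p = 4*exp(-3*t)/13.
General solution: y = 4*exp(-3*t)/13 + C1*cos(5*t)*exp(-2*t) + C2*exp(-2*t)*sin(5*t).
Apply the initial conditions: y(0) = 4/13 + C1 = 2 and y'(0) = -12/13 - 2*C1 + 5*C2 = 0. Solving gives C1 = 22/13, C2 = 56/65.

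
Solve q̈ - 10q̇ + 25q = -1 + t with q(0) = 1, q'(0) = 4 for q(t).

Characteristic equation r² - 10r + 25 = 0 has discriminant (-10)² - 4·(25) = 0, so r = 5 is a repeated root.
Hence q_h = (C1 + C2*t)*exp(5*t).
For the particular solution try q_p = A0 + A1*t. Substituting and matching coefficients of each power of t gives A0 = -3/125, A1 = 1/25, so q_p = -3/125 + t/25.
General solution: q = -3/125 + t/25 + C1*exp(5*t) + C2*t*exp(5*t).
Apply the initial conditions: q(0) = -3/125 + C1 = 1 and q'(0) = 1/25 + C2 + 5*C1 = 4. Solving gives C1 = 128/125, C2 = -29/25.

q = -3/125 + t/25 + 128*exp(5*t)/125 - 29*t*exp(5*t)/25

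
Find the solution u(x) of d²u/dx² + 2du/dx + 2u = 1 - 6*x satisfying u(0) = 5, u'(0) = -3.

u = 7/2 - 3*x + 3*cos(x)*exp(-x)/2 + 3*exp(-x)*sin(x)/2

Characteristic equation r² + 2r + 2 = 0 has discriminant (2)² - 4·(2) = -4 < 0, so r = -1 ± i.
Hence u_h = C1*cos(x)*exp(-x) + C2*exp(-x)*sin(x).
For the particular solution try u_p = A0 + A1*x. Substituting and matching coefficients of each power of x gives A0 = 7/2, A1 = -3, so u_p = 7/2 - 3*x.
General solution: u = 7/2 - 3*x + C1*cos(x)*exp(-x) + C2*exp(-x)*sin(x).
Apply the initial conditions: u(0) = 7/2 + C1 = 5 and u'(0) = -3 + C2 - C1 = -3. Solving gives C1 = 3/2, C2 = 3/2.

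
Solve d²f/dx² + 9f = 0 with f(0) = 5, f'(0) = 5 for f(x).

f = 5*cos(3*x) + 5*sin(3*x)/3

Characteristic equation r² + 9 = 0 has discriminant (0)² - 4·(9) = -36 < 0, so r = ± 3i.
Hence f_h = C1*cos(3*x) + C2*sin(3*x).
Apply the initial conditions: f(0) = C1 = 5 and f'(0) = 3*C2 = 5. Solving gives C1 = 5, C2 = 5/3.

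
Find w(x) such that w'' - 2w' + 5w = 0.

Characteristic equation r² - 2r + 5 = 0 has discriminant (-2)² - 4·(5) = -16 < 0, so r = 1 ± 2i.
Hence w_h = C1*cos(2*x)*exp(x) + C2*exp(x)*sin(2*x).

w = C1*cos(2*x)*exp(x) + C2*exp(x)*sin(2*x)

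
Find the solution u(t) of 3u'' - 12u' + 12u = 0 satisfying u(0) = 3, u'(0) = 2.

Divide through by 3: u'' - 4u' + 4u = 0.
Characteristic equation r² - 4r + 4 = 0 has discriminant (-4)² - 4·(4) = 0, so r = 2 is a repeated root.
Hence u_h = (C1 + C2*t)*exp(2*t).
Apply the initial conditions: u(0) = C1 = 3 and u'(0) = C2 + 2*C1 = 2. Solving gives C1 = 3, C2 = -4.

u = 3*exp(2*t) - 4*t*exp(2*t)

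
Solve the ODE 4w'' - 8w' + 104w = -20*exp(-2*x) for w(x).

w = -5*exp(-2*x)/34 + C1*cos(5*x)*exp(x) + C2*exp(x)*sin(5*x)

Divide through by 4: w'' - 2w' + 26w = -5*exp(-2*x).
Characteristic equation r² - 2r + 26 = 0 has discriminant (-2)² - 4·(26) = -100 < 0, so r = 1 ± 5i.
Hence w_h = C1*cos(5*x)*exp(x) + C2*exp(x)*sin(5*x).
Try w_p = A*exp(-2*x). Substituting into the equation and dividing by exp(-2*x) gives A = -5/34, so w_p = -5*exp(-2*x)/34.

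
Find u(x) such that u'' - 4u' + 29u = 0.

Characteristic equation r² - 4r + 29 = 0 has discriminant (-4)² - 4·(29) = -100 < 0, so r = 2 ± 5i.
Hence u_h = C1*cos(5*x)*exp(2*x) + C2*exp(2*x)*sin(5*x).

u = C1*cos(5*x)*exp(2*x) + C2*exp(2*x)*sin(5*x)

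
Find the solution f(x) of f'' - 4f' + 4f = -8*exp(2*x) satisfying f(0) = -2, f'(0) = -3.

f = -2*exp(2*x) + x*exp(2*x) - 4*x**2*exp(2*x)

Characteristic equation r² - 4r + 4 = 0 has discriminant (-4)² - 4·(4) = 0, so r = 2 is a repeated root.
Hence f_h = (C1 + C2*x)*exp(2*x).
Since exp(2*x) solves the homogeneous equation (r = 2 is a root of multiplicity 2), multiply the trial by x^2. Try f_p = A*x^2*exp(2*x). Substituting into the equation and dividing by exp(2*x) gives A = -4, so f_p = -4*x^2*exp(2*x).
General solution: f = C1*exp(2*x) - 4*x^2*exp(2*x) + C2*x*exp(2*x).
Apply the initial conditions: f(0) = C1 = -2 and f'(0) = C2 + 2*C1 = -3. Solving gives C1 = -2, C2 = 1.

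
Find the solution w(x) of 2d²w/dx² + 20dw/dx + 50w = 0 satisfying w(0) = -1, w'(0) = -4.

w = -exp(-5*x) - 9*x*exp(-5*x)

Divide through by 2: w'' + 10w' + 25w = 0.
Characteristic equation r² + 10r + 25 = 0 has discriminant (10)² - 4·(25) = 0, so r = -5 is a repeated root.
Hence w_h = (C1 + C2*x)*exp(-5*x).
Apply the initial conditions: w(0) = C1 = -1 and w'(0) = C2 - 5*C1 = -4. Solving gives C1 = -1, C2 = -9.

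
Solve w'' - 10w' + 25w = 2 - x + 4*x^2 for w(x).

w = 64/625 + 4*x**2/25 + 11*x/125 + C1*exp(5*x) + C2*x*exp(5*x)

Characteristic equation r² - 10r + 25 = 0 has discriminant (-10)² - 4·(25) = 0, so r = 5 is a repeated root.
Hence w_h = (C1 + C2*x)*exp(5*x).
For the particular solution try w_p = A0 + A1*x + A2*x^2. Substituting and matching coefficients of each power of x gives A0 = 64/625, A1 = 11/125, A2 = 4/25, so w_p = 64/625 + 4*x^2/25 + 11*x/125.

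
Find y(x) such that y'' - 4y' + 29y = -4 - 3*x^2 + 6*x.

y = -2590/24389 - 3*x**2/29 + 150*x/841 + C1*cos(5*x)*exp(2*x) + C2*exp(2*x)*sin(5*x)

Characteristic equation r² - 4r + 29 = 0 has discriminant (-4)² - 4·(29) = -100 < 0, so r = 2 ± 5i.
Hence y_h = C1*cos(5*x)*exp(2*x) + C2*exp(2*x)*sin(5*x).
For the particular solution try y_p = A0 + A1*x + A2*x^2. Substituting and matching coefficients of each power of x gives A0 = -2590/24389, A1 = 150/841, A2 = -3/29, so y_p = -2590/24389 - 3*x^2/29 + 150*x/841.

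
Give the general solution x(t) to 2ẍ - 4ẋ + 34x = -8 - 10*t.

Divide through by 2: x'' - 2x' + 17x = -4 - 5*t.
Characteristic equation r² - 2r + 17 = 0 has discriminant (-2)² - 4·(17) = -64 < 0, so r = 1 ± 4i.
Hence x_h = C1*cos(4*t)*exp(t) + C2*exp(t)*sin(4*t).
For the particular solution try x_p = A0 + A1*t. Substituting and matching coefficients of each power of t gives A0 = -78/289, A1 = -5/17, so x_p = -78/289 - 5*t/17.

x = -78/289 - 5*t/17 + C1*cos(4*t)*exp(t) + C2*exp(t)*sin(4*t)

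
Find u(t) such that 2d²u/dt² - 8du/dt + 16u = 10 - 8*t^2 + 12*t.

Divide through by 2: u'' - 4u' + 8u = 5 - 4*t^2 + 6*t.
Characteristic equation r² - 4r + 8 = 0 has discriminant (-4)² - 4·(8) = -16 < 0, so r = 2 ± 2i.
Hence u_h = C1*cos(2*t)*exp(2*t) + C2*exp(2*t)*sin(2*t).
For the particular solution try u_p = A0 + A1*t + A2*t^2. Substituting and matching coefficients of each power of t gives A0 = 7/8, A1 = 1/4, A2 = -1/2, so u_p = 7/8 - t^2/2 + t/4.

u = 7/8 - t**2/2 + t/4 + C1*cos(2*t)*exp(2*t) + C2*exp(2*t)*sin(2*t)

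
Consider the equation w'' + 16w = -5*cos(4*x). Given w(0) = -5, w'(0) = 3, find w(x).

w = -5*cos(4*x) + 3*sin(4*x)/4 - 5*x*sin(4*x)/8

Characteristic equation r² + 16 = 0 has discriminant (0)² - 4·(16) = -64 < 0, so r = ± 4i.
Hence w_h = C1*cos(4*x) + C2*sin(4*x).
Since ±4i are characteristic roots, multiply the trial by x. Try w_p = x*(A*cos(4*x) + B*sin(4*x)). Substituting and equating the coefficients of cos(4x) and sin(4x) gives A = 0, B = -5/8, so w_p = -5*x*sin(4*x)/8.
General solution: w = C1*cos(4*x) + C2*sin(4*x) - 5*x*sin(4*x)/8.
Apply the initial conditions: w(0) = C1 = -5 and w'(0) = 4*C2 = 3. Solving gives C1 = -5, C2 = 3/4.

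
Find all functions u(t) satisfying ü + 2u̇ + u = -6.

u = -6 + C1*exp(-t) + C2*t*exp(-t)

Characteristic equation r² + 2r + 1 = 0 has discriminant (2)² - 4·(1) = 0, so r = -1 is a repeated root.
Hence u_h = (C1 + C2*t)*exp(-t).
For the particular solution try u_p = A0. Substituting and matching coefficients of each power of t gives A0 = -6, so u_p = -6.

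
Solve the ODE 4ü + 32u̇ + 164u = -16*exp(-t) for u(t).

u = -2*exp(-t)/17 + C1*cos(5*t)*exp(-4*t) + C2*exp(-4*t)*sin(5*t)

Divide through by 4: u'' + 8u' + 41u = -4*exp(-t).
Characteristic equation r² + 8r + 41 = 0 has discriminant (8)² - 4·(41) = -100 < 0, so r = -4 ± 5i.
Hence u_h = C1*cos(5*t)*exp(-4*t) + C2*exp(-4*t)*sin(5*t).
Try u_p = A*exp(-t). Substituting into the equation and dividing by exp(-t) gives A = -2/17, so u_p = -2*exp(-t)/17.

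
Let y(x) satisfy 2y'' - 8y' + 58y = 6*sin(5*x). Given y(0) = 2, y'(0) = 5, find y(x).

Divide through by 2: y'' - 4y' + 29y = 3*sin(5*x).
Characteristic equation r² - 4r + 29 = 0 has discriminant (-4)² - 4·(29) = -100 < 0, so r = 2 ± 5i.
Hence y_h = C1*cos(5*x)*exp(2*x) + C2*exp(2*x)*sin(5*x).
Try y_p = A*cos(5*x) + B*sin(5*x). Substituting and equating the coefficients of cos(5x) and sin(5x) gives A = 15/104, B = 3/104, so y_p = 3*sin(5*x)/104 + 15*cos(5*x)/104.
General solution: y = 3*sin(5*x)/104 + 15*cos(5*x)/104 + C1*cos(5*x)*exp(2*x) + C2*exp(2*x)*sin(5*x).
Apply the initial conditions: y(0) = 15/104 + C1 = 2 and y'(0) = 15/104 + 2*C1 + 5*C2 = 5. Solving gives C1 = 193/104, C2 = 119/520.

y = 3*sin(5*x)/104 + 15*cos(5*x)/104 + 119*exp(2*x)*sin(5*x)/520 + 193*cos(5*x)*exp(2*x)/104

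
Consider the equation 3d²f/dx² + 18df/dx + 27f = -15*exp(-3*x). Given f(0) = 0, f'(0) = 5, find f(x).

f = 5*x*exp(-3*x) - 5*x**2*exp(-3*x)/2

Divide through by 3: f'' + 6f' + 9f = -5*exp(-3*x).
Characteristic equation r² + 6r + 9 = 0 has discriminant (6)² - 4·(9) = 0, so r = -3 is a repeated root.
Hence f_h = (C1 + C2*x)*exp(-3*x).
Since exp(-3*x) solves the homogeneous equation (r = -3 is a root of multiplicity 2), multiply the trial by x^2. Try f_p = A*x^2*exp(-3*x). Substituting into the equation and dividing by exp(-3*x) gives A = -5/2, so f_p = -5*x^2*exp(-3*x)/2.
General solution: f = C1*exp(-3*x) - 5*x^2*exp(-3*x)/2 + C2*x*exp(-3*x).
Apply the initial conditions: f(0) = C1 = 0 and f'(0) = C2 - 3*C1 = 5. Solving gives C1 = 0, C2 = 5.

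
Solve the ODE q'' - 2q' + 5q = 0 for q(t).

Characteristic equation r² - 2r + 5 = 0 has discriminant (-2)² - 4·(5) = -16 < 0, so r = 1 ± 2i.
Hence q_h = C1*cos(2*t)*exp(t) + C2*exp(t)*sin(2*t).

q = C1*cos(2*t)*exp(t) + C2*exp(t)*sin(2*t)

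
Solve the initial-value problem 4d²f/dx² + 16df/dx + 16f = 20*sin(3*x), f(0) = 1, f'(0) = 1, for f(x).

f = -60*cos(3*x)/169 - 25*sin(3*x)/169 + 229*exp(-2*x)/169 + 54*x*exp(-2*x)/13

Divide through by 4: f'' + 4f' + 4f = 5*sin(3*x).
Characteristic equation r² + 4r + 4 = 0 has discriminant (4)² - 4·(4) = 0, so r = -2 is a repeated root.
Hence f_h = (C1 + C2*x)*exp(-2*x).
Try f_p = A*cos(3*x) + B*sin(3*x). Substituting and equating the coefficients of cos(3x) and sin(3x) gives A = -60/169, B = -25/169, so f_p = -60*cos(3*x)/169 - 25*sin(3*x)/169.
General solution: f = -60*cos(3*x)/169 - 25*sin(3*x)/169 + C1*exp(-2*x) + C2*x*exp(-2*x).
Apply the initial conditions: f(0) = -60/169 + C1 = 1 and f'(0) = -75/169 + C2 - 2*C1 = 1. Solving gives C1 = 229/169, C2 = 54/13.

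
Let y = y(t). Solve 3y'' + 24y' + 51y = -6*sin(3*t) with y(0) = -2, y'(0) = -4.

Divide through by 3: y'' + 8y' + 17y = -2*sin(3*t).
Characteristic equation r² + 8r + 17 = 0 has discriminant (8)² - 4·(17) = -4 < 0, so r = -4 ± i.
Hence y_h = C1*cos(t)*exp(-4*t) + C2*exp(-4*t)*sin(t).
Try y_p = A*cos(3*t) + B*sin(3*t). Substituting and equating the coefficients of cos(3t) and sin(3t) gives A = 3/40, B = -1/40, so y_p = -sin(3*t)/40 + 3*cos(3*t)/40.
General solution: y = -sin(3*t)/40 + 3*cos(3*t)/40 + C1*cos(t)*exp(-4*t) + C2*exp(-4*t)*sin(t).
Apply the initial conditions: y(0) = 3/40 + C1 = -2 and y'(0) = -3/40 + C2 - 4*C1 = -4. Solving gives C1 = -83/40, C2 = -489/40.

y = -sin(3*t)/40 + 3*cos(3*t)/40 - 489*exp(-4*t)*sin(t)/40 - 83*cos(t)*exp(-4*t)/40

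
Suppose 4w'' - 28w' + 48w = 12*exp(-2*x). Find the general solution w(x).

Divide through by 4: w'' - 7w' + 12w = 3*exp(-2*x).
Characteristic equation r² - 7r + 12 = 0 factors as (r - 3)(r - 4) = 0, so r = 3, 4.
Hence w_h = C1*exp(3*x) + C2*exp(4*x).
Try w_p = A*exp(-2*x). Substituting into the equation and dividing by exp(-2*x) gives A = 1/10, so w_p = exp(-2*x)/10.

w = exp(-2*x)/10 + C1*exp(3*x) + C2*exp(4*x)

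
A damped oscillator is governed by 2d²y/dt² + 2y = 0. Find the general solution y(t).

y = C1*cos(t) + C2*sin(t)

Divide through by 2: y'' + y = 0.
Characteristic equation r² + 1 = 0 has discriminant (0)² - 4·(1) = -4 < 0, so r = ± i.
Hence y_h = C1*cos(t) + C2*sin(t).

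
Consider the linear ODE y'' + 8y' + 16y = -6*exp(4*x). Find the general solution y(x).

Characteristic equation r² + 8r + 16 = 0 has discriminant (8)² - 4·(16) = 0, so r = -4 is a repeated root.
Hence y_h = (C1 + C2*x)*exp(-4*x).
Try y_p = A*exp(4*x). Substituting into the equation and dividing by exp(4*x) gives A = -3/32, so y_p = -3*exp(4*x)/32.

y = -3*exp(4*x)/32 + C1*exp(-4*x) + C2*x*exp(-4*x)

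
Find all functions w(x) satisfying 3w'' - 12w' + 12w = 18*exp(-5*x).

w = 6*exp(-5*x)/49 + C1*exp(2*x) + C2*x*exp(2*x)

Divide through by 3: w'' - 4w' + 4w = 6*exp(-5*x).
Characteristic equation r² - 4r + 4 = 0 has discriminant (-4)² - 4·(4) = 0, so r = 2 is a repeated root.
Hence w_h = (C1 + C2*x)*exp(2*x).
Try w_p = A*exp(-5*x). Substituting into the equation and dividing by exp(-5*x) gives A = 6/49, so w_p = 6*exp(-5*x)/49.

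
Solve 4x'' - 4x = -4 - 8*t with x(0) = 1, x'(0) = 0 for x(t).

Divide through by 4: x'' - x = -1 - 2*t.
Characteristic equation r² - 1 = 0 factors as (r - 1)(r + 1) = 0, so r = 1, -1.
Hence x_h = C1*exp(t) + C2*exp(-t).
For the particular solution try x_p = A0 + A1*t. Substituting and matching coefficients of each power of t gives A0 = 1, A1 = 2, so x_p = 1 + 2*t.
General solution: x = 1 + 2*t + C1*exp(t) + C2*exp(-t).
Apply the initial conditions: x(0) = 1 + C1 + C2 = 1 and x'(0) = 2 + C1 - C2 = 0. Solving gives C1 = -1, C2 = 1.

x = 1 - exp(t) + 2*t + exp(-t)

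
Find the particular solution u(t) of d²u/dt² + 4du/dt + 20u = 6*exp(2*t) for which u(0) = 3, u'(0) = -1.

u = 3*exp(2*t)/16 + 17*exp(-2*t)*sin(4*t)/16 + 45*cos(4*t)*exp(-2*t)/16

Characteristic equation r² + 4r + 20 = 0 has discriminant (4)² - 4·(20) = -64 < 0, so r = -2 ± 4i.
Hence u_h = C1*cos(4*t)*exp(-2*t) + C2*exp(-2*t)*sin(4*t).
Try u_p = A*exp(2*t). Substituting into the equation and dividing by exp(2*t) gives A = 3/16, so u_p = 3*exp(2*t)/16.
General solution: u = 3*exp(2*t)/16 + C1*cos(4*t)*exp(-2*t) + C2*exp(-2*t)*sin(4*t).
Apply the initial conditions: u(0) = 3/16 + C1 = 3 and u'(0) = 3/8 - 2*C1 + 4*C2 = -1. Solving gives C1 = 45/16, C2 = 17/16.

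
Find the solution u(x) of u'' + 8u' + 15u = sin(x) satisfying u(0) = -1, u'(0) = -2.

u = -69*exp(-3*x)/20 - 2*cos(x)/65 + 7*sin(x)/130 + 129*exp(-5*x)/52

Characteristic equation r² + 8r + 15 = 0 factors as (r + 5)(r + 3) = 0, so r = -5, -3.
Hence u_h = C1*exp(-5*x) + C2*exp(-3*x).
Try u_p = A*cos(x) + B*sin(x). Substituting and equating the coefficients of cos(x) and sin(x) gives A = -2/65, B = 7/130, so u_p = -2*cos(x)/65 + 7*sin(x)/130.
General solution: u = -2*cos(x)/65 + 7*sin(x)/130 + C1*exp(-5*x) + C2*exp(-3*x).
Apply the initial conditions: u(0) = -2/65 + C1 + C2 = -1 and u'(0) = 7/130 - 5*C1 - 3*C2 = -2. Solving gives C1 = 129/52, C2 = -69/20.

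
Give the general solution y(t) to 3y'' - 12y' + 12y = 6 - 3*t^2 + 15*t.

Divide through by 3: y'' - 4y' + 4y = 2 - t^2 + 5*t.
Characteristic equation r² - 4r + 4 = 0 has discriminant (-4)² - 4·(4) = 0, so r = 2 is a repeated root.
Hence y_h = (C1 + C2*t)*exp(2*t).
For the particular solution try y_p = A0 + A1*t + A2*t^2. Substituting and matching coefficients of each power of t gives A0 = 11/8, A1 = 3/4, A2 = -1/4, so y_p = 11/8 - t^2/4 + 3*t/4.

y = 11/8 - t**2/4 + 3*t/4 + C1*exp(2*t) + C2*t*exp(2*t)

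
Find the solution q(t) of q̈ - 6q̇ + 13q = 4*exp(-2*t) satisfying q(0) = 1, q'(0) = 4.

q = 4*exp(-2*t)/29 + 25*cos(2*t)*exp(3*t)/29 + 49*exp(3*t)*sin(2*t)/58

Characteristic equation r² - 6r + 13 = 0 has discriminant (-6)² - 4·(13) = -16 < 0, so r = 3 ± 2i.
Hence q_h = C1*cos(2*t)*exp(3*t) + C2*exp(3*t)*sin(2*t).
Try q_p = A*exp(-2*t). Substituting into the equation and dividing by exp(-2*t) gives A = 4/29, so q_p = 4*exp(-2*t)/29.
General solution: q = 4*exp(-2*t)/29 + C1*cos(2*t)*exp(3*t) + C2*exp(3*t)*sin(2*t).
Apply the initial conditions: q(0) = 4/29 + C1 = 1 and q'(0) = -8/29 + 2*C2 + 3*C1 = 4. Solving gives C1 = 25/29, C2 = 49/58.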